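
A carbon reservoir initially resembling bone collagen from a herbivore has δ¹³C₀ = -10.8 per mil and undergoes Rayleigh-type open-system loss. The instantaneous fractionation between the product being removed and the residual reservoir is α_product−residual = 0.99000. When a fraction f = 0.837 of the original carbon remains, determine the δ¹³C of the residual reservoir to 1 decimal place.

-9.0 per mil

Rayleigh residual: δ_res = (δ₀ + 1000)·f^(α−1) − 1000
α − 1 = -0.01000
f^(α−1) = 0.837^(-0.01000) = 1.001781
δ_res = (-10.8 + 1000) × 1.001781 − 1000 = 990.962 − 1000 = -9.04 per mil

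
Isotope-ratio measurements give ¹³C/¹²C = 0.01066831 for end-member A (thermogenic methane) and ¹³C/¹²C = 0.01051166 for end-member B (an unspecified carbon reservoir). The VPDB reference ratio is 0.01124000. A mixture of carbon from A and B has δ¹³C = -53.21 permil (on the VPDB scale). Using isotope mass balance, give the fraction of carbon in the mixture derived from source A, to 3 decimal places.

0.832

δ_A = (0.01066831/0.01124000 − 1)×1000 = (0.949138 − 1)×1000 = -50.862 permil
δ_B = (0.01051166/0.01124000 − 1)×1000 = (0.935201 − 1)×1000 = -64.799 permil
f_A = (δ_mix − δ_B)/(δ_A − δ_B) = (-53.21 − (-64.799))/(-50.862 − (-64.799))
f_A = 11.589 / 13.937 = 0.8315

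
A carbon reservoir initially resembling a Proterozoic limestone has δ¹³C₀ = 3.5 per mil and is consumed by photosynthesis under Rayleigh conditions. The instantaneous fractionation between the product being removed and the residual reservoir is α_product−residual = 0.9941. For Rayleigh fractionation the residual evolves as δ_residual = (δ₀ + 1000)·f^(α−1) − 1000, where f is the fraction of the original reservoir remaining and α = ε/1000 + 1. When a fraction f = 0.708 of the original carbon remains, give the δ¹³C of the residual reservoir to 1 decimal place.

5.5 per mil

Rayleigh residual: δ_res = (δ₀ + 1000)·f^(α−1) − 1000
α − 1 = -0.00590
f^(α−1) = 0.708^(-0.00590) = 1.002039
δ_res = (3.5 + 1000) × 1.002039 − 1000 = 1005.547 − 1000 = 5.55 per mil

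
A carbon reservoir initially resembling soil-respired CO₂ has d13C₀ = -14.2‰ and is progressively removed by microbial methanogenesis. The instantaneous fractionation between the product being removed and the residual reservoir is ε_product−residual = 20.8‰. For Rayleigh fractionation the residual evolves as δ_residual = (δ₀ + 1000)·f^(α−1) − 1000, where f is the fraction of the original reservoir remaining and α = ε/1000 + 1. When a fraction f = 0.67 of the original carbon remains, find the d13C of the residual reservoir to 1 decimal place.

-22.4‰

Rayleigh residual: δ_res = (δ₀ + 1000)·f^(α−1) − 1000
α = ε/1000 + 1 = 1.02080, so α − 1 = 0.02080
f^(α−1) = 0.67^(0.02080) = 0.991705
δ_res = (-14.2 + 1000) × 0.991705 − 1000 = 977.622 − 1000 = -22.38‰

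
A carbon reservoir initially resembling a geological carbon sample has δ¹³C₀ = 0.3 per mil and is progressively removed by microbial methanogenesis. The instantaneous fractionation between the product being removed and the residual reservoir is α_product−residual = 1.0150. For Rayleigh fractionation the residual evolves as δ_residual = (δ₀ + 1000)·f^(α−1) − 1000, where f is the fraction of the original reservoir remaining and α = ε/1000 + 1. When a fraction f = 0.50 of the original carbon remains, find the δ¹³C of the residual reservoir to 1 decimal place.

-10.0 per mil

Rayleigh residual: δ_res = (δ₀ + 1000)·f^(α−1) − 1000
α − 1 = 0.01500
f^(α−1) = 0.50^(0.01500) = 0.989657
δ_res = (0.3 + 1000) × 0.989657 − 1000 = 989.954 − 1000 = -10.05 per mil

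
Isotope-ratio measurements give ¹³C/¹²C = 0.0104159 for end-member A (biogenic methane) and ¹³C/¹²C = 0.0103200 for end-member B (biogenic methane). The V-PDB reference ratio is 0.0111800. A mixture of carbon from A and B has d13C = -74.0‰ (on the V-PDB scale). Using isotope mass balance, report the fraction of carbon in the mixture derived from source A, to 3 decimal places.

0.341

δ_A = (0.0104159/0.0111800 − 1)×1000 = (0.931655 − 1)×1000 = -68.345‰
δ_B = (0.0103200/0.0111800 − 1)×1000 = (0.923077 − 1)×1000 = -76.923‰
f_A = (δ_mix − δ_B)/(δ_A − δ_B) = (-74.0 − (-76.923))/(-68.345 − (-76.923))
f_A = 2.923 / 8.578 = 0.3408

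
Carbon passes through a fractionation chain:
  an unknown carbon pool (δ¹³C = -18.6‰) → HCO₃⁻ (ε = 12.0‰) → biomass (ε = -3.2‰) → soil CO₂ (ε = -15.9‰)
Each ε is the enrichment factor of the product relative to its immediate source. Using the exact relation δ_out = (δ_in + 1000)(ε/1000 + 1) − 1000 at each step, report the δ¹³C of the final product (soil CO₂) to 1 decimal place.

-25.7‰

step 1: δ = (-18.60 + 1000)·(12.0/1000 + 1) − 1000 = -6.82‰
step 2: δ = (-6.82 + 1000)·(-3.2/1000 + 1) − 1000 = -10.00‰
step 3: δ = (-10.00 + 1000)·(-15.9/1000 + 1) − 1000 = -25.74‰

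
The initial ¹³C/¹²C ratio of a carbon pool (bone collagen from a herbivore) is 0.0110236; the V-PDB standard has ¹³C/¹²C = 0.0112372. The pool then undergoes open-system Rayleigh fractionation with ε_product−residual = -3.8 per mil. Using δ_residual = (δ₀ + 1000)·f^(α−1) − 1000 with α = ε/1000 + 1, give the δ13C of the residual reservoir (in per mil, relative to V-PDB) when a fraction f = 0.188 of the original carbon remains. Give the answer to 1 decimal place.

δ₀ = (0.0110236/0.0112372 − 1)×1000 = (0.980992 − 1)×1000 = -19.008 per mil
α − 1 = ε/1000 = -0.0038
f^(α−1) = 0.188^(-0.0038) = 1.006371
δ_res = (-19.008 + 1000) × 1.006371 − 1000 = 987.242 − 1000 = -12.76 per mil

-12.8 per mil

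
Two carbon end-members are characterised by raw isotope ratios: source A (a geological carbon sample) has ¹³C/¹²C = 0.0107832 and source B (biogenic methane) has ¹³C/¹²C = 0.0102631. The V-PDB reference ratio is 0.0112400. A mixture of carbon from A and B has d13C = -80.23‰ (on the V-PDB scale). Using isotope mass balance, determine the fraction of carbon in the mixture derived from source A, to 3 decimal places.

0.144

δ_A = (0.0107832/0.0112400 − 1)×1000 = (0.959359 − 1)×1000 = -40.641‰
δ_B = (0.0102631/0.0112400 − 1)×1000 = (0.913087 − 1)×1000 = -86.913‰
f_A = (δ_mix − δ_B)/(δ_A − δ_B) = (-80.23 − (-86.913))/(-40.641 − (-86.913))
f_A = 6.683 / 46.272 = 0.1444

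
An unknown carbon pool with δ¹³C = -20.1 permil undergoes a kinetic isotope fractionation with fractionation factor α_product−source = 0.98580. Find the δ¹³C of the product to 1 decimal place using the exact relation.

-34.0 permil

δ_product = (δ_source + 1000)·α − 1000
δ_product = (-20.1 + 1000) × 0.98580 − 1000
δ_product = 965.985 − 1000 = -34.01 permil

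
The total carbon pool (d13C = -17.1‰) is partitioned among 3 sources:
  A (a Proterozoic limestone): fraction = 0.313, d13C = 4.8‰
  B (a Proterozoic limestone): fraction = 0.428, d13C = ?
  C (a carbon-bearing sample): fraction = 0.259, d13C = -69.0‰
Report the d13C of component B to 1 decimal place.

Isotope mass balance: δ_bulk = Σ fᵢ·δᵢ.
-17.1 = 0.313×(4.8) + 0.428×δ_B + 0.259×(-69.0)
0.428·δ_B = -17.1 − (-16.369) = -0.731
δ_B = -0.731 / 0.428 = -1.71‰

-1.7‰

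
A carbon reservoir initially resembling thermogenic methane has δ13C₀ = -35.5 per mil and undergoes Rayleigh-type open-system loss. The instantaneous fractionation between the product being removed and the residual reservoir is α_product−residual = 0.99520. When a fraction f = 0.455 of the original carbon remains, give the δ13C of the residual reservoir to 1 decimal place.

Rayleigh residual: δ_res = (δ₀ + 1000)·f^(α−1) − 1000
α − 1 = -0.00480
f^(α−1) = 0.455^(-0.00480) = 1.003787
δ_res = (-35.5 + 1000) × 1.003787 − 1000 = 968.153 − 1000 = -31.85 per mil

-31.8 per mil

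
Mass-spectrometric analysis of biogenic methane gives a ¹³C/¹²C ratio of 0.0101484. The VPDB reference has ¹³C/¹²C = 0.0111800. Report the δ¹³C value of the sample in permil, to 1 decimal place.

-92.3 permil

δ¹³C = (R_sample / R_standard − 1) × 1000
R_sample / R_standard = 0.0101484 / 0.0111800 = 0.907728
δ¹³C = (0.907728 − 1) × 1000 = -92.27 permil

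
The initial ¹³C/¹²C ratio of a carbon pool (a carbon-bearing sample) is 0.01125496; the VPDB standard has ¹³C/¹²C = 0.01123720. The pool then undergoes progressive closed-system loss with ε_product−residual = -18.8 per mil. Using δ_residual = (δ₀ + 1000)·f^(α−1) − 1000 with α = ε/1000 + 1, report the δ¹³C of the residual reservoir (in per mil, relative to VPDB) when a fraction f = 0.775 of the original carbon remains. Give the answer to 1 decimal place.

6.4 per mil

δ₀ = (0.01125496/0.01123720 − 1)×1000 = (1.001580 − 1)×1000 = 1.580 per mil
α − 1 = ε/1000 = -0.0188
f^(α−1) = 0.775^(-0.0188) = 1.004803
δ_res = (1.580 + 1000) × 1.004803 − 1000 = 1006.392 − 1000 = 6.39 per mil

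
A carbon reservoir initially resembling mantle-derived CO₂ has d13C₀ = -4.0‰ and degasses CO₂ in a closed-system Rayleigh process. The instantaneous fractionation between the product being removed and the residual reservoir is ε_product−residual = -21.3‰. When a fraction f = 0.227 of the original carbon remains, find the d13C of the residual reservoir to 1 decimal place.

28.0‰

Rayleigh residual: δ_res = (δ₀ + 1000)·f^(α−1) − 1000
α = ε/1000 + 1 = 0.97870, so α − 1 = -0.02130
f^(α−1) = 0.227^(-0.02130) = 1.032088
δ_res = (-4.0 + 1000) × 1.032088 − 1000 = 1027.959 − 1000 = 27.96‰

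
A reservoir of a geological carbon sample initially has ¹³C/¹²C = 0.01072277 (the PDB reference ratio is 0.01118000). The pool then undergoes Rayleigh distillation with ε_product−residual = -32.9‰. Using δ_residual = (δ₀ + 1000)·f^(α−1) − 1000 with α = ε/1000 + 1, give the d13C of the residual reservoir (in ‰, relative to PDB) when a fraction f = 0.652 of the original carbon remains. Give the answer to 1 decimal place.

δ₀ = (0.01072277/0.01118000 − 1)×1000 = (0.959103 − 1)×1000 = -40.897‰
α − 1 = ε/1000 = -0.0329
f^(α−1) = 0.652^(-0.0329) = 1.014171
δ_res = (-40.897 + 1000) × 1.014171 − 1000 = 972.694 − 1000 = -27.31‰

-27.3‰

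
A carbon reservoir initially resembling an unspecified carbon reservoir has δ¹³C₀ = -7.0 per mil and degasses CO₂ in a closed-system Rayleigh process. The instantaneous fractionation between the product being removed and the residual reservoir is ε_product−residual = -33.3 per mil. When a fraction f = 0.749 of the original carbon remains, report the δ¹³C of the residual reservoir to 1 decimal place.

Rayleigh residual: δ_res = (δ₀ + 1000)·f^(α−1) − 1000
α = ε/1000 + 1 = 0.96670, so α − 1 = -0.03330
f^(α−1) = 0.749^(-0.03330) = 1.009671
δ_res = (-7.0 + 1000) × 1.009671 − 1000 = 1002.603 − 1000 = 2.60 per mil

2.6 per mil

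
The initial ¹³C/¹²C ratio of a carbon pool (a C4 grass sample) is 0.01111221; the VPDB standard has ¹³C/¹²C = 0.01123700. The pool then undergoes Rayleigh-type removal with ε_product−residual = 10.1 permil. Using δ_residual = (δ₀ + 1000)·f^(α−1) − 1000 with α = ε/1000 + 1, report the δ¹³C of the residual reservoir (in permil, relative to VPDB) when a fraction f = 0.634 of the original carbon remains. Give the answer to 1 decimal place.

-15.6 permil

δ₀ = (0.01111221/0.01123700 − 1)×1000 = (0.988895 − 1)×1000 = -11.105 permil
α − 1 = ε/1000 = 0.0101
f^(α−1) = 0.634^(0.0101) = 0.995408
δ_res = (-11.105 + 1000) × 0.995408 − 1000 = 984.354 − 1000 = -15.65 permil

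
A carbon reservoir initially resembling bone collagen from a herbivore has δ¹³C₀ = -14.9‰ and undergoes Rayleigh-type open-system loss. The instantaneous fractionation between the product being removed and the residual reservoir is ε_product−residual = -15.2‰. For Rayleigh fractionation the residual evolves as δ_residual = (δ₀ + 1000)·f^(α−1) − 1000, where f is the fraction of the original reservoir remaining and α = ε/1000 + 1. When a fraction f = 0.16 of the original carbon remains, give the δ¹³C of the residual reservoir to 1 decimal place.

12.9‰

Rayleigh residual: δ_res = (δ₀ + 1000)·f^(α−1) − 1000
α = ε/1000 + 1 = 0.98480, so α − 1 = -0.01520
f^(α−1) = 0.16^(-0.01520) = 1.028247
δ_res = (-14.9 + 1000) × 1.028247 − 1000 = 1012.926 − 1000 = 12.93‰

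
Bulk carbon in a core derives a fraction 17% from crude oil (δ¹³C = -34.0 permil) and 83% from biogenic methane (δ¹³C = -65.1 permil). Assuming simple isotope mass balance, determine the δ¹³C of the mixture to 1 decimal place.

-59.8 permil

δ_mix = f_A·δ_A + f_B·δ_B
δ_mix = 0.17 × (-34.0) + 0.83 × (-65.1)
δ_mix = -5.78 + -54.03 = -59.81 permil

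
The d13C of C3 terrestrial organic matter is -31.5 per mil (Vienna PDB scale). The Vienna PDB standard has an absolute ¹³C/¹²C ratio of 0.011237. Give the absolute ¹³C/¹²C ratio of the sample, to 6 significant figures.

0.0108830

R_sample = R_standard × (d13C/1000 + 1)
R_sample = 0.011237 × (-31.5/1000 + 1) = 0.011237 × 0.968500
R_sample = 0.0108830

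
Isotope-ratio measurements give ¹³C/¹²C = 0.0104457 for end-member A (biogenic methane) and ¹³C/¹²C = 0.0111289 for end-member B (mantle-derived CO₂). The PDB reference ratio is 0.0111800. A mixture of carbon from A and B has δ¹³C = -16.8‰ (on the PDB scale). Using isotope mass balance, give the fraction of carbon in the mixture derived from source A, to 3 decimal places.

δ_A = (0.0104457/0.0111800 − 1)×1000 = (0.934320 − 1)×1000 = -65.680‰
δ_B = (0.0111289/0.0111800 − 1)×1000 = (0.995429 − 1)×1000 = -4.571‰
f_A = (δ_mix − δ_B)/(δ_A − δ_B) = (-16.8 − (-4.571))/(-65.680 − (-4.571))
f_A = -12.229 / -61.109 = 0.2001

0.200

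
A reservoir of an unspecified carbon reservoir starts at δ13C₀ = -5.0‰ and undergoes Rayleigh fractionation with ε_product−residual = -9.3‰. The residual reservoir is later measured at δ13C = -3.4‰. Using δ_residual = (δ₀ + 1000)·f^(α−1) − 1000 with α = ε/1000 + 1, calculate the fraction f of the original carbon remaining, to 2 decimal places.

α − 1 = ε/1000 = -0.0093
(δ_res + 1000)/(δ₀ + 1000) = (-3.4 + 1000)/(-5.0 + 1000) = 996.6/995.0 = 1.001608
f = 1.001608^(1/-0.0093) = exp(ln(1.001608)/-0.0093) = exp(0.00161/-0.0093)
f = exp(-0.1728) = 0.8413

0.84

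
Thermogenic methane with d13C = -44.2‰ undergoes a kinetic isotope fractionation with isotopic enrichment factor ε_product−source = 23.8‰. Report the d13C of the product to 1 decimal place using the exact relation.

-21.5‰

To first order, δ_product ≈ δ_source + ε = -20.4‰.
Exactly, δ_product = (δ_source + 1000)·(ε/1000 + 1) − 1000.
δ_product = (-44.2 + 1000) × (23.8/1000 + 1) − 1000
δ_product = -21.45‰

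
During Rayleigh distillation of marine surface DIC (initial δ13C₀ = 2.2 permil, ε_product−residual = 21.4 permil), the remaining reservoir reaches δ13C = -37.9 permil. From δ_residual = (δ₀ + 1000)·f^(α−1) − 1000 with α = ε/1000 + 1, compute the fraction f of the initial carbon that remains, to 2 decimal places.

0.15

α − 1 = ε/1000 = 0.0214
(δ_res + 1000)/(δ₀ + 1000) = (-37.9 + 1000)/(2.2 + 1000) = 962.1/1002.2 = 0.959988
f = 0.959988^(1/0.0214) = exp(ln(0.959988)/0.0214) = exp(-0.04083/0.0214)
f = exp(-1.9082) = 0.1484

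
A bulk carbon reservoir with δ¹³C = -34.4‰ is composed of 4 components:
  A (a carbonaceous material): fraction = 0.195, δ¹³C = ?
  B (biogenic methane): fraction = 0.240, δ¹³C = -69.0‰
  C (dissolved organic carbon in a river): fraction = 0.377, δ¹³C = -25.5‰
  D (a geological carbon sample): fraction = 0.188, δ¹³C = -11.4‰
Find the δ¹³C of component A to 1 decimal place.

-31.2‰

Isotope mass balance: δ_bulk = Σ fᵢ·δᵢ.
-34.4 = 0.195×δ_A + 0.240×(-69.0) + 0.377×(-25.5) + 0.188×(-11.4)
0.195·δ_A = -34.4 − (-28.317) = -6.083
δ_A = -6.083 / 0.195 = -31.20‰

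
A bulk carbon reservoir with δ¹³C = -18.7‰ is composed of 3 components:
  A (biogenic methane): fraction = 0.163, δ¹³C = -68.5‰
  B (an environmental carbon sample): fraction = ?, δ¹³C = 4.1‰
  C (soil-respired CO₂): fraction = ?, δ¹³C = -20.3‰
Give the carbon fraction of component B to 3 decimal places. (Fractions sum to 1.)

0.388

Let f_B and f_C be the unknown fractions; fractions sum to 1 so f_B + f_C = 0.837.
Mass balance: Σ fᵢ·δᵢ = δ_bulk ⇒ f_B·(4.1) + f_C·(-20.3) = -18.7 − (-11.165) = -7.534
Substitute f_C = 0.837 − f_B:
f_B·(4.1 − -20.3) = -7.534 − 0.837×(-20.3) = 9.457
f_B = 9.457 / 24.4 = 0.3876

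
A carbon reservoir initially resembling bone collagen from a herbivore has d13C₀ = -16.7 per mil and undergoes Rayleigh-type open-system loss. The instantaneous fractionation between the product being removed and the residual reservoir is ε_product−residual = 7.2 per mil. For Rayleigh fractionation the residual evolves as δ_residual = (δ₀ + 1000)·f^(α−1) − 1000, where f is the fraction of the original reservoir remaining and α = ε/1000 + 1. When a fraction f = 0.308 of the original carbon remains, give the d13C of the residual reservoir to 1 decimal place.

-25.0 per mil

Rayleigh residual: δ_res = (δ₀ + 1000)·f^(α−1) − 1000
α = ε/1000 + 1 = 1.00720, so α − 1 = 0.00720
f^(α−1) = 0.308^(0.00720) = 0.991557
δ_res = (-16.7 + 1000) × 0.991557 − 1000 = 974.998 − 1000 = -25.00 per mil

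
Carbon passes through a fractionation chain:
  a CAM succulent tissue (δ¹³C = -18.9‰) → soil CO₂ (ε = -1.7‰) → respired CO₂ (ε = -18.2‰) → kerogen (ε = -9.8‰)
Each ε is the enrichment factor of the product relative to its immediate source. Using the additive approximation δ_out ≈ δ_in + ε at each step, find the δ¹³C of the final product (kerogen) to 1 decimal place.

step 1: δ ≈ -18.9 + (-1.7) = -20.6‰
step 2: δ ≈ -20.6 + (-18.2) = -38.8‰
step 3: δ ≈ -38.8 + (-9.8) = -48.6‰

-48.6‰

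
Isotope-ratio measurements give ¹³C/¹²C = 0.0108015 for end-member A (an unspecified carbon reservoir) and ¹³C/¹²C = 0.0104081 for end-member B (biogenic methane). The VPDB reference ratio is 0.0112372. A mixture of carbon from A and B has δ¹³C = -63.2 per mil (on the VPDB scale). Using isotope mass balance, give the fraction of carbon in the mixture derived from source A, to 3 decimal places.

δ_A = (0.0108015/0.0112372 − 1)×1000 = (0.961227 − 1)×1000 = -38.773 per mil
δ_B = (0.0104081/0.0112372 − 1)×1000 = (0.926218 − 1)×1000 = -73.782 per mil
f_A = (δ_mix − δ_B)/(δ_A − δ_B) = (-63.2 − (-73.782))/(-38.773 − (-73.782))
f_A = 10.582 / 35.009 = 0.3023

0.302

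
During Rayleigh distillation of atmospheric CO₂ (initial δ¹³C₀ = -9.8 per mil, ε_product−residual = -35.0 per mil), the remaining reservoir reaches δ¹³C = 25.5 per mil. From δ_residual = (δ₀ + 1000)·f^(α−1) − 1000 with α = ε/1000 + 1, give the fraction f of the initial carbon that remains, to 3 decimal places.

α − 1 = ε/1000 = -0.0350
(δ_res + 1000)/(δ₀ + 1000) = (25.5 + 1000)/(-9.8 + 1000) = 1025.5/990.2 = 1.035649
f = 1.035649^(1/-0.0350) = exp(ln(1.035649)/-0.0350) = exp(0.03503/-0.0350)
f = exp(-1.0008) = 0.3676

0.368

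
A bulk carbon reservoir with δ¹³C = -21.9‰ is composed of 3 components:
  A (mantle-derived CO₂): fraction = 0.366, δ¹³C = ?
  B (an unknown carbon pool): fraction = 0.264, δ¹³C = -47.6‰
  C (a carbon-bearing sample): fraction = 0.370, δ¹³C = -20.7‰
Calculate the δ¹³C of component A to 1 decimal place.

-4.6‰

Isotope mass balance: δ_bulk = Σ fᵢ·δᵢ.
-21.9 = 0.366×δ_A + 0.264×(-47.6) + 0.370×(-20.7)
0.366·δ_A = -21.9 − (-20.225) = -1.675
δ_A = -1.675 / 0.366 = -4.58‰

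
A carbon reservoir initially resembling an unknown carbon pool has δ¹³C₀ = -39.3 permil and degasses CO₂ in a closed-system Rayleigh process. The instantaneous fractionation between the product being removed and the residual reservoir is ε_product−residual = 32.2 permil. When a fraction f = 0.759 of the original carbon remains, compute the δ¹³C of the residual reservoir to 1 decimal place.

Rayleigh residual: δ_res = (δ₀ + 1000)·f^(α−1) − 1000
α = ε/1000 + 1 = 1.03220, so α − 1 = 0.03220
f^(α−1) = 0.759^(0.03220) = 0.991160
δ_res = (-39.3 + 1000) × 0.991160 − 1000 = 952.207 − 1000 = -47.79 permil

-47.8 permil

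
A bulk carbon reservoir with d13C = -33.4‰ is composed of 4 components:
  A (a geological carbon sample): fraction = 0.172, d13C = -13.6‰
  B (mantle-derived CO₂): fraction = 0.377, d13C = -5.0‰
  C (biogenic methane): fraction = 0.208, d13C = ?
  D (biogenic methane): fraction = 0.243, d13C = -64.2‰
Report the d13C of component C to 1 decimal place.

-65.3‰

Isotope mass balance: δ_bulk = Σ fᵢ·δᵢ.
-33.4 = 0.172×(-13.6) + 0.377×(-5.0) + 0.208×δ_C + 0.243×(-64.2)
0.208·δ_C = -33.4 − (-19.825) = -13.575
δ_C = -13.575 / 0.208 = -65.27‰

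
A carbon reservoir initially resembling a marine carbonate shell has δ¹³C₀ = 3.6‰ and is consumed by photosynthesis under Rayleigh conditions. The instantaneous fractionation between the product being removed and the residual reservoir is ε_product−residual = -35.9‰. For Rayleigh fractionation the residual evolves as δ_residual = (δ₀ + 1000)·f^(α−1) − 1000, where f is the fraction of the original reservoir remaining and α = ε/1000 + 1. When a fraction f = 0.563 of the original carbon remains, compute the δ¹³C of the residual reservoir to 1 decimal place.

24.5‰

Rayleigh residual: δ_res = (δ₀ + 1000)·f^(α−1) − 1000
α = ε/1000 + 1 = 0.96410, so α − 1 = -0.03590
f^(α−1) = 0.563^(-0.03590) = 1.020838
δ_res = (3.6 + 1000) × 1.020838 − 1000 = 1024.513 − 1000 = 24.51‰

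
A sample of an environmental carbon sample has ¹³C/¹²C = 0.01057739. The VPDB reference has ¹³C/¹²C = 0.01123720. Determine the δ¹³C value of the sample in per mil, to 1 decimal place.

δ¹³C = (R_sample / R_standard − 1) × 1000
R_sample / R_standard = 0.01057739 / 0.01123720 = 0.941283
δ¹³C = (0.941283 − 1) × 1000 = -58.72 per mil

-58.7 per mil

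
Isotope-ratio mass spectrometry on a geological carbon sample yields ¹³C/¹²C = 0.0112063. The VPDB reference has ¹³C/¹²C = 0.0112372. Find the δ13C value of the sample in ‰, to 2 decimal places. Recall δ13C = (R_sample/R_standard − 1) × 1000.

δ13C = (R_sample / R_standard − 1) × 1000
R_sample / R_standard = 0.0112063 / 0.0112372 = 0.997250
δ13C = (0.997250 − 1) × 1000 = -2.750‰

-2.75‰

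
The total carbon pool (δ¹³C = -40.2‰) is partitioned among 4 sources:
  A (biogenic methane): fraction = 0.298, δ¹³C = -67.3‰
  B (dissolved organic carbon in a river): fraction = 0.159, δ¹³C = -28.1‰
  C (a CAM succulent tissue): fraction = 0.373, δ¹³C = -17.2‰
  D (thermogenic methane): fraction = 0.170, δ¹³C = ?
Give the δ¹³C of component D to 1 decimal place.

Isotope mass balance: δ_bulk = Σ fᵢ·δᵢ.
-40.2 = 0.298×(-67.3) + 0.159×(-28.1) + 0.373×(-17.2) + 0.170×δ_D
0.170·δ_D = -40.2 − (-30.939) = -9.261
δ_D = -9.261 / 0.170 = -54.48‰

-54.5‰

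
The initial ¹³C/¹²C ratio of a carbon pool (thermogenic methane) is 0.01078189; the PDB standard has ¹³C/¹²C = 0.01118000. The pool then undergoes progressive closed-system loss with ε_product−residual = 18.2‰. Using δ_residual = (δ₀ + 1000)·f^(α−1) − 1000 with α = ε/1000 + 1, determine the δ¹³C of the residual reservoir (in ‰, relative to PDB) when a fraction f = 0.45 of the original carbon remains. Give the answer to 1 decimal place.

-49.5‰

δ₀ = (0.01078189/0.01118000 − 1)×1000 = (0.964391 − 1)×1000 = -35.609‰
α − 1 = ε/1000 = 0.0182
f^(α−1) = 0.45^(0.0182) = 0.985572
δ_res = (-35.609 + 1000) × 0.985572 − 1000 = 950.477 − 1000 = -49.52‰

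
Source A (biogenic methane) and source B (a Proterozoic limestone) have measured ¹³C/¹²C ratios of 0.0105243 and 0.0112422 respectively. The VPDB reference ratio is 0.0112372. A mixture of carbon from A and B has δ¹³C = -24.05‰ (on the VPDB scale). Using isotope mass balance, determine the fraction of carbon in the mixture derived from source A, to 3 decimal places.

0.383

δ_A = (0.0105243/0.0112372 − 1)×1000 = (0.936559 − 1)×1000 = -63.441‰
δ_B = (0.0112422/0.0112372 − 1)×1000 = (1.000445 − 1)×1000 = 0.445‰
f_A = (δ_mix − δ_B)/(δ_A − δ_B) = (-24.05 − (0.445))/(-63.441 − (0.445))
f_A = -24.495 / -63.886 = 0.3834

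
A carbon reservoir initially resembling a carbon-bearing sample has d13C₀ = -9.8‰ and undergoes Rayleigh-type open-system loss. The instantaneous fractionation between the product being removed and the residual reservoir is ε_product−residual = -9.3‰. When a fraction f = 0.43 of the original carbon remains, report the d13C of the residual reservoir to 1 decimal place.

-2.0‰

Rayleigh residual: δ_res = (δ₀ + 1000)·f^(α−1) − 1000
α = ε/1000 + 1 = 0.99070, so α − 1 = -0.00930
f^(α−1) = 0.43^(-0.00930) = 1.007880
δ_res = (-9.8 + 1000) × 1.007880 − 1000 = 998.003 − 1000 = -2.00‰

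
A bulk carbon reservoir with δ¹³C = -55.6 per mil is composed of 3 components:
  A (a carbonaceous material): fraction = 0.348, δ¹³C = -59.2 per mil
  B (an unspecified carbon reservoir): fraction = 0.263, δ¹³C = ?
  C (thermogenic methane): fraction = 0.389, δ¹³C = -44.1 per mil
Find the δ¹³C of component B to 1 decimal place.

-67.8 per mil

Isotope mass balance: δ_bulk = Σ fᵢ·δᵢ.
-55.6 = 0.348×(-59.2) + 0.263×δ_B + 0.389×(-44.1)
0.263·δ_B = -55.6 − (-37.757) = -17.843
δ_B = -17.843 / 0.263 = -67.85 per mil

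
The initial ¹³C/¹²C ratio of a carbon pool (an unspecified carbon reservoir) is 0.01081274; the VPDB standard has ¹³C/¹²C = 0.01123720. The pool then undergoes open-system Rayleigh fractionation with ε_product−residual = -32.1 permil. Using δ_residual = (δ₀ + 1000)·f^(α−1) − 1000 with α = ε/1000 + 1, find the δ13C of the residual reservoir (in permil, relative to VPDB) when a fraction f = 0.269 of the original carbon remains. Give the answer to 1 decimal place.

δ₀ = (0.01081274/0.01123720 − 1)×1000 = (0.962227 − 1)×1000 = -37.773 permil
α − 1 = ε/1000 = -0.0321
f^(α−1) = 0.269^(-0.0321) = 1.043050
δ_res = (-37.773 + 1000) × 1.043050 − 1000 = 1003.651 − 1000 = 3.65 permil

3.7 permil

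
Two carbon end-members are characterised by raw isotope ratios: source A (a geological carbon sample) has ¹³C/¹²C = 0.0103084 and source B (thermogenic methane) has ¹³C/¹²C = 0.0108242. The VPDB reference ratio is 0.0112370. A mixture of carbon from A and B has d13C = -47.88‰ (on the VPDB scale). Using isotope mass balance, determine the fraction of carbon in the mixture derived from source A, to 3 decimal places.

δ_A = (0.0103084/0.0112370 − 1)×1000 = (0.917362 − 1)×1000 = -82.638‰
δ_B = (0.0108242/0.0112370 − 1)×1000 = (0.963264 − 1)×1000 = -36.736‰
f_A = (δ_mix − δ_B)/(δ_A − δ_B) = (-47.88 − (-36.736))/(-82.638 − (-36.736))
f_A = -11.144 / -45.902 = 0.2428

0.243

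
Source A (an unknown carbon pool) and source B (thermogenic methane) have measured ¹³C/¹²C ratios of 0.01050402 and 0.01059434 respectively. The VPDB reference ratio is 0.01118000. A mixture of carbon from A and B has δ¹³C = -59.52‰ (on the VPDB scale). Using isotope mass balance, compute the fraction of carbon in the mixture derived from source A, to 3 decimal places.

0.883

δ_A = (0.01050402/0.01118000 − 1)×1000 = (0.939537 − 1)×1000 = -60.463‰
δ_B = (0.01059434/0.01118000 − 1)×1000 = (0.947615 − 1)×1000 = -52.385‰
f_A = (δ_mix − δ_B)/(δ_A − δ_B) = (-59.52 − (-52.385))/(-60.463 − (-52.385))
f_A = -7.135 / -8.079 = 0.8832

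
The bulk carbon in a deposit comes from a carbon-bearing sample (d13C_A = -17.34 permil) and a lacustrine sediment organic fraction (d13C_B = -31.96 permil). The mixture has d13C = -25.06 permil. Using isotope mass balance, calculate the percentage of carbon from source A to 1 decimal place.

δ_mix = f_A·δ_A + (1 − f_A)·δ_B  ⇒  f_A = (δ_mix − δ_B)/(δ_A − δ_B)
f_A = (-25.06 − (-31.96)) / (-17.34 − (-31.96))
f_A = 6.90 / 14.62 = 0.4720

47.2%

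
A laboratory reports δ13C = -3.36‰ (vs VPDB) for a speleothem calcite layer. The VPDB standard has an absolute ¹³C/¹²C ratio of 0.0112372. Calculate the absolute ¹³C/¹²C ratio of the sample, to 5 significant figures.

R_sample = R_standard × (δ13C/1000 + 1)
R_sample = 0.0112372 × (-3.36/1000 + 1) = 0.0112372 × 0.996640
R_sample = 0.0111994

0.011199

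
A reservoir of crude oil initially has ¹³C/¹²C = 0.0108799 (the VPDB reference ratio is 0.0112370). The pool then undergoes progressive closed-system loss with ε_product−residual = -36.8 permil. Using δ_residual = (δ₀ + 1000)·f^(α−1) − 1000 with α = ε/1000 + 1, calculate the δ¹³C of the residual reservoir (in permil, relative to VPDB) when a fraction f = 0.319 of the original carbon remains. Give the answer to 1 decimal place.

δ₀ = (0.0108799/0.0112370 − 1)×1000 = (0.968221 − 1)×1000 = -31.779 permil
α − 1 = ε/1000 = -0.0368
f^(α−1) = 0.319^(-0.0368) = 1.042943
δ_res = (-31.779 + 1000) × 1.042943 − 1000 = 1009.799 − 1000 = 9.80 permil

9.8 permil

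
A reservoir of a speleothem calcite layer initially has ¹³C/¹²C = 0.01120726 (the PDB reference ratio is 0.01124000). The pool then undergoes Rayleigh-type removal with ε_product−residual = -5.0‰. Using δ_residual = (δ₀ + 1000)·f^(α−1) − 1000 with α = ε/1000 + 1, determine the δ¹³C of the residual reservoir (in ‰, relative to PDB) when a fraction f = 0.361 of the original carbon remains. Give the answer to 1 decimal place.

δ₀ = (0.01120726/0.01124000 − 1)×1000 = (0.997087 − 1)×1000 = -2.913‰
α − 1 = ε/1000 = -0.0050
f^(α−1) = 0.361^(-0.0050) = 1.005107
δ_res = (-2.913 + 1000) × 1.005107 − 1000 = 1002.180 − 1000 = 2.18‰

2.2‰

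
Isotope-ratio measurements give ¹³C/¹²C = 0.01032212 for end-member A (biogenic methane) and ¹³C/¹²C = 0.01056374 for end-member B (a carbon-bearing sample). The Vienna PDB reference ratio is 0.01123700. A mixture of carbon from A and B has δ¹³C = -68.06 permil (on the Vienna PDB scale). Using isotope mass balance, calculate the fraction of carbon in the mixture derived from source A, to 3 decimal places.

δ_A = (0.01032212/0.01123700 − 1)×1000 = (0.918583 − 1)×1000 = -81.417 permil
δ_B = (0.01056374/0.01123700 − 1)×1000 = (0.940085 − 1)×1000 = -59.915 permil
f_A = (δ_mix − δ_B)/(δ_A − δ_B) = (-68.06 − (-59.915))/(-81.417 − (-59.915))
f_A = -8.145 / -21.502 = 0.3788

0.379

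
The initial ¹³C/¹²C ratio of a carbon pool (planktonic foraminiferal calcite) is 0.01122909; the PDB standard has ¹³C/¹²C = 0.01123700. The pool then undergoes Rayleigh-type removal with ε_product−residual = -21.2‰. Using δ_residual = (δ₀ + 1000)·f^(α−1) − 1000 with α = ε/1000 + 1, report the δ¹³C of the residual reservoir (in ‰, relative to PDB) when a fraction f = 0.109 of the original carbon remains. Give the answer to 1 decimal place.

δ₀ = (0.01122909/0.01123700 − 1)×1000 = (0.999296 − 1)×1000 = -0.704‰
α − 1 = ε/1000 = -0.0212
f^(α−1) = 0.109^(-0.0212) = 1.048109
δ_res = (-0.704 + 1000) × 1.048109 − 1000 = 1047.371 − 1000 = 47.37‰

47.4‰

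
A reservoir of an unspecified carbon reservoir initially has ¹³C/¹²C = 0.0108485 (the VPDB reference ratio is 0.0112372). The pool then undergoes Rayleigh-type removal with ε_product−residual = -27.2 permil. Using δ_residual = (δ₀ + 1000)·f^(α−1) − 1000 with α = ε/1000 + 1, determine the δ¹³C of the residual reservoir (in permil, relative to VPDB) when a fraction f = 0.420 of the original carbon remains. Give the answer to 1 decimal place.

-11.5 permil

δ₀ = (0.0108485/0.0112372 − 1)×1000 = (0.965410 − 1)×1000 = -34.590 permil
α − 1 = ε/1000 = -0.0272
f^(α−1) = 0.420^(-0.0272) = 1.023877
δ_res = (-34.590 + 1000) × 1.023877 − 1000 = 988.460 − 1000 = -11.54 permil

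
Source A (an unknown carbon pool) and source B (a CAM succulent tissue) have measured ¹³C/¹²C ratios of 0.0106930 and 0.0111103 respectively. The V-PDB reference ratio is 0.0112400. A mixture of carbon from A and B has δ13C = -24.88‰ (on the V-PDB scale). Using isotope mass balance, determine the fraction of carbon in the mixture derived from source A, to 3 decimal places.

δ_A = (0.0106930/0.0112400 − 1)×1000 = (0.951335 − 1)×1000 = -48.665‰
δ_B = (0.0111103/0.0112400 − 1)×1000 = (0.988461 − 1)×1000 = -11.539‰
f_A = (δ_mix − δ_B)/(δ_A − δ_B) = (-24.88 − (-11.539))/(-48.665 − (-11.539))
f_A = -13.341 / -37.126 = 0.3593

0.359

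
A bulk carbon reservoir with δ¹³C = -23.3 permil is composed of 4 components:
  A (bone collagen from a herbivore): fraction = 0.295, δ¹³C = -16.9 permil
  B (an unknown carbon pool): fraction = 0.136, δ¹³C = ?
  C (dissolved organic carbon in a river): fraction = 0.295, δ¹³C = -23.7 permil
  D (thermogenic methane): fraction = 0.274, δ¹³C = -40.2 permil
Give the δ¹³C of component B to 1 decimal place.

Isotope mass balance: δ_bulk = Σ fᵢ·δᵢ.
-23.3 = 0.295×(-16.9) + 0.136×δ_B + 0.295×(-23.7) + 0.274×(-40.2)
0.136·δ_B = -23.3 − (-22.992) = -0.308
δ_B = -0.308 / 0.136 = -2.27 permil

-2.3 permil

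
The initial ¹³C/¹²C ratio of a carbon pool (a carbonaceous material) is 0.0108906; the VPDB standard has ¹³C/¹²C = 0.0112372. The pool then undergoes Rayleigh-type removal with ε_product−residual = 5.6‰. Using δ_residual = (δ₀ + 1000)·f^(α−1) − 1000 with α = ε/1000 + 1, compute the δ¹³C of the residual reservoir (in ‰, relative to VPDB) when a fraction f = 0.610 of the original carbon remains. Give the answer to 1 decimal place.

δ₀ = (0.0108906/0.0112372 − 1)×1000 = (0.969156 − 1)×1000 = -30.844‰
α − 1 = ε/1000 = 0.0056
f^(α−1) = 0.610^(0.0056) = 0.997236
δ_res = (-30.844 + 1000) × 0.997236 − 1000 = 966.477 − 1000 = -33.52‰

-33.5‰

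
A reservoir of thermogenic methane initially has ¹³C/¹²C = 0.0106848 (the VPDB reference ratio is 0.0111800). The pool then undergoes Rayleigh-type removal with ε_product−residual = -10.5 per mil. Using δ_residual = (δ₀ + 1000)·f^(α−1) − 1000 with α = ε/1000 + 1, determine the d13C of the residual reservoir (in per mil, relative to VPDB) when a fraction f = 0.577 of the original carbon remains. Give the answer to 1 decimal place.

δ₀ = (0.0106848/0.0111800 − 1)×1000 = (0.955707 − 1)×1000 = -44.293 per mil
α − 1 = ε/1000 = -0.0105
f^(α−1) = 0.577^(-0.0105) = 1.005791
δ_res = (-44.293 + 1000) × 1.005791 − 1000 = 961.241 − 1000 = -38.76 per mil

-38.8 per mil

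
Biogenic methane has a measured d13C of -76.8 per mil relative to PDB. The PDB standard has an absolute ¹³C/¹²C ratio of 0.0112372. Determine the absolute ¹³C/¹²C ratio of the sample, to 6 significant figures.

R_sample = R_standard × (d13C/1000 + 1)
R_sample = 0.0112372 × (-76.8/1000 + 1) = 0.0112372 × 0.923200
R_sample = 0.0103742

0.0103742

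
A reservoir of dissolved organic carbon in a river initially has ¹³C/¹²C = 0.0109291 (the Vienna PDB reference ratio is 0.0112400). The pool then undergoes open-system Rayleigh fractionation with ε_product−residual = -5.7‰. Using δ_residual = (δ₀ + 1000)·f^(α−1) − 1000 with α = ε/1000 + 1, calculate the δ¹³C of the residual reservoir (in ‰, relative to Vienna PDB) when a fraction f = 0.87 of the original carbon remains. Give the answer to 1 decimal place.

δ₀ = (0.0109291/0.0112400 − 1)×1000 = (0.972340 − 1)×1000 = -27.660‰
α − 1 = ε/1000 = -0.0057
f^(α−1) = 0.87^(-0.0057) = 1.000794
δ_res = (-27.660 + 1000) × 1.000794 − 1000 = 973.112 − 1000 = -26.89‰

-26.9‰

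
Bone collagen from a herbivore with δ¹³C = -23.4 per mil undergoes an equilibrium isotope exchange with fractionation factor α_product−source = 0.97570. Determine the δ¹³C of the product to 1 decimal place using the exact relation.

δ_product = (δ_source + 1000)·α − 1000
δ_product = (-23.4 + 1000) × 0.97570 − 1000
δ_product = 952.869 − 1000 = -47.13 per mil

-47.1 per mil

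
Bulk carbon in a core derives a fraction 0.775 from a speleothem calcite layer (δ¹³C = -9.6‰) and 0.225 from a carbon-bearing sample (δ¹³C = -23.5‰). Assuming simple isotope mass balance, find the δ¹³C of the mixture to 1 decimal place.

-12.7‰

δ_mix = f_A·δ_A + f_B·δ_B
δ_mix = 0.775 × (-9.6) + 0.225 × (-23.5)
δ_mix = -7.44 + -5.29 = -12.73‰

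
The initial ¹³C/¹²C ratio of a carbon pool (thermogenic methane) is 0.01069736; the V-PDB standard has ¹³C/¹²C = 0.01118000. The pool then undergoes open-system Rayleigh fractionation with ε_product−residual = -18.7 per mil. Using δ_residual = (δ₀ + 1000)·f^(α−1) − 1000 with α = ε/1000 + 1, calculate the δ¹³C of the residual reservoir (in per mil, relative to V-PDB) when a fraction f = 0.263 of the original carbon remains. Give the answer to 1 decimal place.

-19.0 per mil

δ₀ = (0.01069736/0.01118000 − 1)×1000 = (0.956830 − 1)×1000 = -43.170 per mil
α − 1 = ε/1000 = -0.0187
f^(α−1) = 0.263^(-0.0187) = 1.025290
δ_res = (-43.170 + 1000) × 1.025290 − 1000 = 981.029 − 1000 = -18.97 per mil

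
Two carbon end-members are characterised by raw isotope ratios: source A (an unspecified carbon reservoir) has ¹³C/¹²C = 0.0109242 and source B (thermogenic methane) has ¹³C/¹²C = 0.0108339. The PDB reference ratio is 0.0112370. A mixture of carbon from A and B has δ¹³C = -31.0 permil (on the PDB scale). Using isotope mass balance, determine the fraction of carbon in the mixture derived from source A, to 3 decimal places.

δ_A = (0.0109242/0.0112370 − 1)×1000 = (0.972163 − 1)×1000 = -27.837 permil
δ_B = (0.0108339/0.0112370 − 1)×1000 = (0.964127 − 1)×1000 = -35.873 permil
f_A = (δ_mix − δ_B)/(δ_A − δ_B) = (-31.0 − (-35.873))/(-27.837 − (-35.873))
f_A = 4.873 / 8.036 = 0.6063

0.606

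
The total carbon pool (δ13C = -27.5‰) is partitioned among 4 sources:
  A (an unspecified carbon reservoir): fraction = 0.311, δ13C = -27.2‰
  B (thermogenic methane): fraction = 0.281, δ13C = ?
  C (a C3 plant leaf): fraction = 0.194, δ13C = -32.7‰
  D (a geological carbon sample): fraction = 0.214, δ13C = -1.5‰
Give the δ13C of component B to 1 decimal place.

-44.0‰

Isotope mass balance: δ_bulk = Σ fᵢ·δᵢ.
-27.5 = 0.311×(-27.2) + 0.281×δ_B + 0.194×(-32.7) + 0.214×(-1.5)
0.281·δ_B = -27.5 − (-15.124) = -12.376
δ_B = -12.376 / 0.281 = -44.04‰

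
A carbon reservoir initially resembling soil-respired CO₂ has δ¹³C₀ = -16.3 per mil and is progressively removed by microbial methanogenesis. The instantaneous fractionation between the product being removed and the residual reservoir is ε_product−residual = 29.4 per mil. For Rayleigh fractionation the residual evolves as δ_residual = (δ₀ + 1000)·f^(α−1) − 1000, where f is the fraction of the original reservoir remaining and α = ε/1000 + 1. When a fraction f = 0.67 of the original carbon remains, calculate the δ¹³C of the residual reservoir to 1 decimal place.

Rayleigh residual: δ_res = (δ₀ + 1000)·f^(α−1) − 1000
α = ε/1000 + 1 = 1.02940, so α − 1 = 0.02940
f^(α−1) = 0.67^(0.02940) = 0.988295
δ_res = (-16.3 + 1000) × 0.988295 − 1000 = 972.186 − 1000 = -27.81 per mil

-27.8 per mil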